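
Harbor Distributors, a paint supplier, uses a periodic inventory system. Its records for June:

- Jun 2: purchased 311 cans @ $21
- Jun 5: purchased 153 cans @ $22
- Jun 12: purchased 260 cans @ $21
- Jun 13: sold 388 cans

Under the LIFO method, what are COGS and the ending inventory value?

COGS = $8,276; ending inventory = $7,081

Jun 13, 388 sold [LIFO — newest first]: 260 @ $21 + 128 @ $22 = $8,276
Ending inventory: 311 @ $21 + 25 @ $22 = $7,081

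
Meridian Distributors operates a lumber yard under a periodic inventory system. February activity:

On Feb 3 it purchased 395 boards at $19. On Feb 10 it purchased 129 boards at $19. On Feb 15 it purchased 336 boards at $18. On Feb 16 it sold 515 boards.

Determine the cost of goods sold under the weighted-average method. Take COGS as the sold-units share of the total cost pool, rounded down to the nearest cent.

Feb 16, sell 515: 515/860 × $16,004.00 → $9,583.79
Ending inventory (cost pool remaining) = $6,420.21

COGS = $9,583.79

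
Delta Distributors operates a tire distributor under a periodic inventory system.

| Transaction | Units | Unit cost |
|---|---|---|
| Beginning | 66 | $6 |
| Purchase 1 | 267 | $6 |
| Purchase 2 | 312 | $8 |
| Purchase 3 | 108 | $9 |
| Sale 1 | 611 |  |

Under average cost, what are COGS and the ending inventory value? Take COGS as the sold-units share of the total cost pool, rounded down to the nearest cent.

Sale 1, sell 611: 611/753 × $5,466.00 → $4,435.22
Ending inventory (cost pool remaining) = $1,030.78

COGS = $4,435.22; ending inventory = $1,030.78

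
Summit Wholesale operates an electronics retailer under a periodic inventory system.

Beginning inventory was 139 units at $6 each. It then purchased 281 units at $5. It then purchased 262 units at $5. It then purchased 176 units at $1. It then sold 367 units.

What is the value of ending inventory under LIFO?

Sale 1 (367) [LIFO — newest first]: 176 @ $1 + 191 @ $5 = $1,131
Ending inventory: 139 @ $6 + 281 @ $5 + 71 @ $5 = $2,594
Check: goods available $3,725 = COGS $1,131 + ending $2,594

Ending inventory = $2,594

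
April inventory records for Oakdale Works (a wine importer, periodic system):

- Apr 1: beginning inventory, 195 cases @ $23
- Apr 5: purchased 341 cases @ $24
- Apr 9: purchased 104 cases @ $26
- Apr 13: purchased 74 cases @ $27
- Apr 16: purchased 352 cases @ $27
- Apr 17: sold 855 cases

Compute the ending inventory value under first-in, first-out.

Ending inventory = $5,697

Apr 17, 855 sold [FIFO — oldest first]: 195 @ $23 + 341 @ $24 + 104 @ $26 + 74 @ $27 + 141 @ $27 = $21,178
Ending inventory: 211 @ $27 = $5,697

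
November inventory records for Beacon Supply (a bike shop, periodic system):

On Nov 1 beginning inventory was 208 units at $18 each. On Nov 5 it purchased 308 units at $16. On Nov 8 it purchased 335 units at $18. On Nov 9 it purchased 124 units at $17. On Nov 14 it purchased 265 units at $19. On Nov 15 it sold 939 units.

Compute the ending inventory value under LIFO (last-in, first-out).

Nov 15, 939 sold [LIFO — newest first]: 265 @ $19 + 124 @ $17 + 335 @ $18 + 215 @ $16 = $16,613
Ending inventory: 208 @ $18 + 93 @ $16 = $5,232

Ending inventory = $5,232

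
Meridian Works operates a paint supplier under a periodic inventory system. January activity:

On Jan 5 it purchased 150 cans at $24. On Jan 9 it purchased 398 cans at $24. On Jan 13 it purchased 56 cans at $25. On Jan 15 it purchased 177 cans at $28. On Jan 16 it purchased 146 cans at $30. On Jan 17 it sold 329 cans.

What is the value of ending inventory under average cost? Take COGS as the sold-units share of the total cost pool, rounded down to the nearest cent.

Jan 17, sell 329: 329/927 × $23,888.00 → $8,478.04
Ending inventory (cost pool remaining) = $15,409.96

Ending inventory = $15,409.96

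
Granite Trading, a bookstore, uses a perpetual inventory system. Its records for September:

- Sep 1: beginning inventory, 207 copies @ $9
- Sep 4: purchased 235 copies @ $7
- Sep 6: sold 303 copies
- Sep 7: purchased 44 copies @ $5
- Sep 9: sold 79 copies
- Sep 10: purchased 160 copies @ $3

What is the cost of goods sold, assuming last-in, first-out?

Sep 6, 303 sold [LIFO — newest first]: 235 @ $7 + 68 @ $9 = $2,257
Sep 9, 79 sold [LIFO — newest first]: 44 @ $5 + 35 @ $9 = $535
Total COGS = $2,257 + $535 = $2,792
Ending inventory: 104 @ $9 + 160 @ $3 = $1,416
Check: goods available $4,208 = COGS $2,792 + ending $1,416

COGS = $2,792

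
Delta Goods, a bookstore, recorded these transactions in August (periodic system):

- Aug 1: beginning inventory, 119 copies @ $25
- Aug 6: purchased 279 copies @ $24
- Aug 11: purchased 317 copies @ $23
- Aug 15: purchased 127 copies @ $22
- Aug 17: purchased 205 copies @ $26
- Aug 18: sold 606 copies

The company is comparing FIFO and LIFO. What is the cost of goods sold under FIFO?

COGS = $14,455

FIFO COGS: 119 @ $25 + 279 @ $24 + 208 @ $23 = $14,455
LIFO COGS: 205 @ $26 + 127 @ $22 + 274 @ $23 = $14,426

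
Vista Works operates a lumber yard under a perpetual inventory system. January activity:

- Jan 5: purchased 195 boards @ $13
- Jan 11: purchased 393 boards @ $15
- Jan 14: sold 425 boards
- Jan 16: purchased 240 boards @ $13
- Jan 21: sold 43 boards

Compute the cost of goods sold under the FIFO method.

Jan 14, 425 sold [FIFO — oldest first]: 195 @ $13 + 230 @ $15 = $5,985
Jan 21, 43 sold [FIFO — oldest first]: 43 @ $15 = $645
Total COGS = $5,985 + $645 = $6,630
Ending inventory: 120 @ $15 + 240 @ $13 = $4,920

COGS = $6,630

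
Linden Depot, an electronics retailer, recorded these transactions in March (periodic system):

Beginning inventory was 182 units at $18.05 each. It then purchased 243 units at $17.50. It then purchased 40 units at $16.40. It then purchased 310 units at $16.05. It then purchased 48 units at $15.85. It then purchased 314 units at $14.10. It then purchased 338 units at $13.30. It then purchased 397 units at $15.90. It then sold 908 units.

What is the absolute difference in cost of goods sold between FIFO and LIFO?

$1,881.40

FIFO COGS: 182 @ $18.05 + 243 @ $17.50 + 40 @ $16.40 + 310 @ $16.05 + 48 @ $15.85 + 85 @ $14.10 = $15,128.40
LIFO COGS: 397 @ $15.90 + 338 @ $13.30 + 173 @ $14.10 = $13,247.00
Difference = |$15,128.40 − $13,247.00| = $1,881.40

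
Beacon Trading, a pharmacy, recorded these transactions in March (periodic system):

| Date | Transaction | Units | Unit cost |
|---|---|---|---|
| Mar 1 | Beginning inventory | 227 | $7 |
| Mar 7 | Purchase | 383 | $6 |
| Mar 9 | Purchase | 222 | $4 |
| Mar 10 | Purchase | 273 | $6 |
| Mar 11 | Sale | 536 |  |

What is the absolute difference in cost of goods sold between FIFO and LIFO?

FIFO COGS: 227 @ $7 + 309 @ $6 = $3,443
LIFO COGS: 273 @ $6 + 222 @ $4 + 41 @ $6 = $2,772
Difference = |$3,443 − $2,772| = $671

$671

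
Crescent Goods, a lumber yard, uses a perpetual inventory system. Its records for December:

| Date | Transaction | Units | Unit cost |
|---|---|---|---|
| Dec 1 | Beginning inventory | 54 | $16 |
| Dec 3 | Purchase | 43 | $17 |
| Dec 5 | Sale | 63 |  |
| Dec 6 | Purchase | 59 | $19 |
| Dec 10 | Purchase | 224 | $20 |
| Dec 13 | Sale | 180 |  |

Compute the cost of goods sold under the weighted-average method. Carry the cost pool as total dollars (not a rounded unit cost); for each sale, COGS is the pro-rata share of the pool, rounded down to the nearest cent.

COGS = $4,533.75

After Dec 1: 54 on hand, pool $864.00 (≈ $16.0000 each)
After Dec 3: 97 on hand, pool $1,595.00 (≈ $16.4433 each)
Dec 5, sell 63: 63/97 × $1,595.00 → $1,035.92
After Dec 6: 93 on hand, pool $1,680.08 (≈ $18.0654 each)
After Dec 10: 317 on hand, pool $6,160.08 (≈ $19.4324 each)
Dec 13, sell 180: 180/317 × $6,160.08 → $3,497.83
Total COGS = $1,035.92 + $3,497.83 = $4,533.75
Ending inventory (cost pool remaining) = $2,662.25
Check: goods available $7,196.00 = COGS $4,533.75 + ending $2,662.25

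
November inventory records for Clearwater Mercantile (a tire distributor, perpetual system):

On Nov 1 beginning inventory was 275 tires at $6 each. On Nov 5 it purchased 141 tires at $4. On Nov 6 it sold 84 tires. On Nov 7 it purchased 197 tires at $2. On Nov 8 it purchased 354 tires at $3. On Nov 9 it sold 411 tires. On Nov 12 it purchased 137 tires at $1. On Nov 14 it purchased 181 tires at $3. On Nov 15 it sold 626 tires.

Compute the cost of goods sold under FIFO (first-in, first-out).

COGS = $3,858

Nov 6, 84 sold [FIFO — oldest first]: 84 @ $6 = $504
Nov 9, 411 sold [FIFO — oldest first]: 191 @ $6 + 141 @ $4 + 79 @ $2 = $1,868
Nov 15, 626 sold [FIFO — oldest first]: 118 @ $2 + 354 @ $3 + 137 @ $1 + 17 @ $3 = $1,486
Total COGS = $504 + $1,868 + $1,486 = $3,858
Ending inventory: 164 @ $3 = $492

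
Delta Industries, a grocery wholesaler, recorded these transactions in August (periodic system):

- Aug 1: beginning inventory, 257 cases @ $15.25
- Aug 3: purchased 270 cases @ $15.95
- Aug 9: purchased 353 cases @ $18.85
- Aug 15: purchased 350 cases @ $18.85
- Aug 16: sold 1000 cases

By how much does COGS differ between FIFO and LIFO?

FIFO COGS: 257 @ $15.25 + 270 @ $15.95 + 353 @ $18.85 + 120 @ $18.85 = $17,141.80
LIFO COGS: 350 @ $18.85 + 353 @ $18.85 + 270 @ $15.95 + 27 @ $15.25 = $17,969.80
Difference = |$17,141.80 − $17,969.80| = $828.00

$828.00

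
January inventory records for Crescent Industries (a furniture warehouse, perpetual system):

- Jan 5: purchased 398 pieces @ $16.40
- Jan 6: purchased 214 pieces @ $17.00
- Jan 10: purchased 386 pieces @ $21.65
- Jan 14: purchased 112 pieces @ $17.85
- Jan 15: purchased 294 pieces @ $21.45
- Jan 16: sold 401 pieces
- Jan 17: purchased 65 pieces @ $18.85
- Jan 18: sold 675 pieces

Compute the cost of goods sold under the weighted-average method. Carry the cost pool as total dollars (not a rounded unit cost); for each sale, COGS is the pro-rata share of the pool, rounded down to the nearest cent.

COGS = $20,549.58

After Jan 5: 398 on hand, pool $6,527.20 (≈ $16.4000 each)
After Jan 6: 612 on hand, pool $10,165.20 (≈ $16.6098 each)
After Jan 10: 998 on hand, pool $18,522.10 (≈ $18.5592 each)
After Jan 14: 1110 on hand, pool $20,521.30 (≈ $18.4877 each)
After Jan 15: 1404 on hand, pool $26,827.60 (≈ $19.1080 each)
Jan 16, sell 401: 401/1404 × $26,827.60 → $7,662.29
After Jan 17: 1068 on hand, pool $20,390.56 (≈ $19.0923 each)
Jan 18, sell 675: 675/1068 × $20,390.56 → $12,887.29
Total COGS = $7,662.29 + $12,887.29 = $20,549.58
Ending inventory (cost pool remaining) = $7,503.27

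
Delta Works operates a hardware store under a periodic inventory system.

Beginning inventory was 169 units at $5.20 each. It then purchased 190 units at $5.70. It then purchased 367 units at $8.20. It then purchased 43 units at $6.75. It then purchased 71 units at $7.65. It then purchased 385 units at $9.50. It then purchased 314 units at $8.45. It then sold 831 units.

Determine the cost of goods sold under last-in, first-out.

COGS = $7,291.80

Sale 1 (831) [LIFO — newest first]: 314 @ $8.45 + 385 @ $9.50 + 71 @ $7.65 + 43 @ $6.75 + 18 @ $8.20 = $7,291.80
Ending inventory: 169 @ $5.20 + 190 @ $5.70 + 349 @ $8.20 = $4,823.60
Check: goods available $12,115.40 = COGS $7,291.80 + ending $4,823.60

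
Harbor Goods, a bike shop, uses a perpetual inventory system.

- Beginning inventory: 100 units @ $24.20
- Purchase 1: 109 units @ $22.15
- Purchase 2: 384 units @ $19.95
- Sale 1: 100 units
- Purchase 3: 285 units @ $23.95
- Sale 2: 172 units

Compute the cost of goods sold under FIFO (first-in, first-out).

Sale 1 (100) [FIFO — oldest first]: 100 @ $24.20 = $2,420.00
Sale 2 (172) [FIFO — oldest first]: 109 @ $22.15 + 63 @ $19.95 = $3,671.20
Total COGS = $2,420.00 + $3,671.20 = $6,091.20
Ending inventory: 321 @ $19.95 + 285 @ $23.95 = $13,229.70
Check: goods available $19,320.90 = COGS $6,091.20 + ending $13,229.70

COGS = $6,091.20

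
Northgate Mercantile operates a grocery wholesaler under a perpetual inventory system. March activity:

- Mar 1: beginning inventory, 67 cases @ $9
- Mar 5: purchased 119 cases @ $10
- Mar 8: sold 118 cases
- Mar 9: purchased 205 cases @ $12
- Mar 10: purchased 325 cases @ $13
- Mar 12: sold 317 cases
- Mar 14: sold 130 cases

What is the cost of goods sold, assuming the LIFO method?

COGS = $6,869

Mar 8, 118 sold [LIFO — newest first]: 118 @ $10 = $1,180
Mar 12, 317 sold [LIFO — newest first]: 317 @ $13 = $4,121
Mar 14, 130 sold [LIFO — newest first]: 8 @ $13 + 122 @ $12 = $1,568
Total COGS = $1,180 + $4,121 + $1,568 = $6,869
Ending inventory: 67 @ $9 + 1 @ $10 + 83 @ $12 = $1,609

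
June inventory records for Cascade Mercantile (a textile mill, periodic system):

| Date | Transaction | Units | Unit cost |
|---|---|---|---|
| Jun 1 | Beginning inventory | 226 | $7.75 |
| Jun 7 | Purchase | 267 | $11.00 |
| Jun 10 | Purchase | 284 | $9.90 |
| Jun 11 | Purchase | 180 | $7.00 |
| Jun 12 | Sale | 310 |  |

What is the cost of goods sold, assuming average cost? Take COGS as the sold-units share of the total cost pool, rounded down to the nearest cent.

Jun 12, sell 310: 310/957 × $8,760.10 → $2,837.64
Ending inventory (cost pool remaining) = $5,922.46
Check: goods available $8,760.10 = COGS $2,837.64 + ending $5,922.46

COGS = $2,837.64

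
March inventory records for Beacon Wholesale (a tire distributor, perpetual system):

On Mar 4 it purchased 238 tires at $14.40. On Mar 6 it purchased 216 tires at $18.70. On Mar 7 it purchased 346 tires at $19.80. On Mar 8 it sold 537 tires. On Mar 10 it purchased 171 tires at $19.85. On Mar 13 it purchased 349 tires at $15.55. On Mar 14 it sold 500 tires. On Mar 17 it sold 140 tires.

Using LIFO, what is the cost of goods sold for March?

COGS = $21,079.30

Mar 8, 537 sold [LIFO — newest first]: 346 @ $19.80 + 191 @ $18.70 = $10,422.50
Mar 14, 500 sold [LIFO — newest first]: 349 @ $15.55 + 151 @ $19.85 = $8,424.30
Mar 17, 140 sold [LIFO — newest first]: 20 @ $19.85 + 25 @ $18.70 + 95 @ $14.40 = $2,232.50
Total COGS = $10,422.50 + $8,424.30 + $2,232.50 = $21,079.30
Ending inventory: 143 @ $14.40 = $2,059.20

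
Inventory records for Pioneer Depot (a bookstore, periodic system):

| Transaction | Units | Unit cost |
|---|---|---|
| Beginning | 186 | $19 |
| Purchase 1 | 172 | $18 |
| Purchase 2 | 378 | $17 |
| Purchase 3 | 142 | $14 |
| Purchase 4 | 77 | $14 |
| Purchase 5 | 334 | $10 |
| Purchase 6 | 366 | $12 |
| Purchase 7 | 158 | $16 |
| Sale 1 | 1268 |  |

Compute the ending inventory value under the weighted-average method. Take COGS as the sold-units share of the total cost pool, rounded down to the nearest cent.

Ending inventory = $7,930.61

Sale 1, sell 1268: 1268/1813 × $26,382.00 → $18,451.39
Ending inventory (cost pool remaining) = $7,930.61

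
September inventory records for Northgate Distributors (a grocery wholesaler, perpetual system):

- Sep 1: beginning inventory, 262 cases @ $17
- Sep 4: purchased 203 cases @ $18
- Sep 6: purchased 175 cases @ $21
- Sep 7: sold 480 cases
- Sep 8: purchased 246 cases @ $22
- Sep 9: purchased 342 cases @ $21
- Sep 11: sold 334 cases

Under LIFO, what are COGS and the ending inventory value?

Sep 7, 480 sold [LIFO — newest first]: 175 @ $21 + 203 @ $18 + 102 @ $17 = $9,063
Sep 11, 334 sold [LIFO — newest first]: 334 @ $21 = $7,014
Total COGS = $9,063 + $7,014 = $16,077
Ending inventory: 160 @ $17 + 246 @ $22 + 8 @ $21 = $8,300
Check: goods available $24,377 = COGS $16,077 + ending $8,300

COGS = $16,077; ending inventory = $8,300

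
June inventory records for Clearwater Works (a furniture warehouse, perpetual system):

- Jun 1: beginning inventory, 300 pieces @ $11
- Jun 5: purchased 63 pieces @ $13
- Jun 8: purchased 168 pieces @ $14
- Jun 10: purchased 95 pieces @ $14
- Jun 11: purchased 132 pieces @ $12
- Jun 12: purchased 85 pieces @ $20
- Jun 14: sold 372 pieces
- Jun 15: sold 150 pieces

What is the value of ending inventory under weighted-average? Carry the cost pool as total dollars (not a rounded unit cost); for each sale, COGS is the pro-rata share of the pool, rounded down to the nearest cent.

After Jun 1: 300 on hand, pool $3,300.00 (≈ $11.0000 each)
After Jun 5: 363 on hand, pool $4,119.00 (≈ $11.3471 each)
After Jun 8: 531 on hand, pool $6,471.00 (≈ $12.1864 each)
After Jun 10: 626 on hand, pool $7,801.00 (≈ $12.4617 each)
After Jun 11: 758 on hand, pool $9,385.00 (≈ $12.3813 each)
After Jun 12: 843 on hand, pool $11,085.00 (≈ $13.1495 each)
Jun 14, sell 372: 372/843 × $11,085.00 → $4,891.60
Jun 15, sell 150: 150/471 × $6,193.40 → $1,972.42
Total COGS = $4,891.60 + $1,972.42 = $6,864.02
Ending inventory (cost pool remaining) = $4,220.98

Ending inventory = $4,220.98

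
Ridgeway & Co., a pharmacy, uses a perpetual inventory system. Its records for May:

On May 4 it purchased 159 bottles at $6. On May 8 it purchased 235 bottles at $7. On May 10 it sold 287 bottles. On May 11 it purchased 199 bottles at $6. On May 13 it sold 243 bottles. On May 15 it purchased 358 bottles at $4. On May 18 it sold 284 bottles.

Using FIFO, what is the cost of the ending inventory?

Ending inventory = $548

May 10, 287 sold [FIFO — oldest first]: 159 @ $6 + 128 @ $7 = $1,850
May 13, 243 sold [FIFO — oldest first]: 107 @ $7 + 136 @ $6 = $1,565
May 18, 284 sold [FIFO — oldest first]: 63 @ $6 + 221 @ $4 = $1,262
Total COGS = $1,850 + $1,565 + $1,262 = $4,677
Ending inventory: 137 @ $4 = $548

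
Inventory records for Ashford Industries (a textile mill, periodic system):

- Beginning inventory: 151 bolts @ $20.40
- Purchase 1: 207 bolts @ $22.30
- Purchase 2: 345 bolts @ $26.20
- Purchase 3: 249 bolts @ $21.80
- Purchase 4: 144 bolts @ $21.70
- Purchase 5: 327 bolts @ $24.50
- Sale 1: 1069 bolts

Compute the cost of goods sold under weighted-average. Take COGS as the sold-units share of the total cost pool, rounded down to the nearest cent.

Sale 1, sell 1069: 1069/1423 × $33,300.00 → $25,015.95
Ending inventory (cost pool remaining) = $8,284.05

COGS = $25,015.95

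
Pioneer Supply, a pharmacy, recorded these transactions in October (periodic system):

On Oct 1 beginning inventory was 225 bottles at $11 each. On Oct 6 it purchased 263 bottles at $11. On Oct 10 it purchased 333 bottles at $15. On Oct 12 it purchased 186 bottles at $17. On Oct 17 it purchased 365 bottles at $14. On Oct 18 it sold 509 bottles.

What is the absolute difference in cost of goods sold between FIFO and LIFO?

FIFO COGS: 225 @ $11 + 263 @ $11 + 21 @ $15 = $5,683
LIFO COGS: 365 @ $14 + 144 @ $17 = $7,558
Difference = |$5,683 − $7,558| = $1,875

$1,875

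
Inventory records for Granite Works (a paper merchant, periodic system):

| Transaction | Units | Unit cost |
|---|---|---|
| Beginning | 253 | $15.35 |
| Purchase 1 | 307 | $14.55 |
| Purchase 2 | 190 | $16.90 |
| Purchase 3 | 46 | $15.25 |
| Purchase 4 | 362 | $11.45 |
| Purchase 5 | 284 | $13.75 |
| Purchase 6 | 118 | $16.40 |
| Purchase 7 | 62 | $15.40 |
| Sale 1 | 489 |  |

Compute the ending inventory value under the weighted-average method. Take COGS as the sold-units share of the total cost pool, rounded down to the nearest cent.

Ending inventory = $16,207.63

Sale 1, sell 489: 489/1622 × $23,202.80 → $6,995.17
Ending inventory (cost pool remaining) = $16,207.63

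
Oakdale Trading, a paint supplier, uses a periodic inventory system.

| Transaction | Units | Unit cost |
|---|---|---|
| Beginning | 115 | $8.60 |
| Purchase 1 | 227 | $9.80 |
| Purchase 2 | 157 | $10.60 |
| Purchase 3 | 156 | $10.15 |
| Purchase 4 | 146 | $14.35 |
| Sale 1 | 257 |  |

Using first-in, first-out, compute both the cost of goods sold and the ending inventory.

COGS = $2,380.60; ending inventory = $6,175.70

Sale 1 (257) [FIFO — oldest first]: 115 @ $8.60 + 142 @ $9.80 = $2,380.60
Ending inventory: 85 @ $9.80 + 157 @ $10.60 + 156 @ $10.15 + 146 @ $14.35 = $6,175.70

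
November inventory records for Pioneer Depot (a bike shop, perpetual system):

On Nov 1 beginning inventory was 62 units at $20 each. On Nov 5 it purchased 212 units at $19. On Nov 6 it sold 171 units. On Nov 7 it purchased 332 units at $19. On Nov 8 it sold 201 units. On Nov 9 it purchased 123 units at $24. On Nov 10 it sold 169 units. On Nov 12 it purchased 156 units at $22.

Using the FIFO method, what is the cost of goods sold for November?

COGS = $10,341

Nov 6, 171 sold [FIFO — oldest first]: 62 @ $20 + 109 @ $19 = $3,311
Nov 8, 201 sold [FIFO — oldest first]: 103 @ $19 + 98 @ $19 = $3,819
Nov 10, 169 sold [FIFO — oldest first]: 169 @ $19 = $3,211
Total COGS = $3,311 + $3,819 + $3,211 = $10,341
Ending inventory: 65 @ $19 + 123 @ $24 + 156 @ $22 = $7,619
Check: goods available $17,960 = COGS $10,341 + ending $7,619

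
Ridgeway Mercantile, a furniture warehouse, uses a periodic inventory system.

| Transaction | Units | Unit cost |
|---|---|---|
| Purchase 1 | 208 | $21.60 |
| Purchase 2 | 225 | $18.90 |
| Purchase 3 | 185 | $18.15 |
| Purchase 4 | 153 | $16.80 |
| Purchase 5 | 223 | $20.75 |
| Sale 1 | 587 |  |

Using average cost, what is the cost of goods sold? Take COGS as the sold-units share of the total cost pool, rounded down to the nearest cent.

Sale 1, sell 587: 587/994 × $19,300.70 → $11,397.89
Ending inventory (cost pool remaining) = $7,902.81

COGS = $11,397.89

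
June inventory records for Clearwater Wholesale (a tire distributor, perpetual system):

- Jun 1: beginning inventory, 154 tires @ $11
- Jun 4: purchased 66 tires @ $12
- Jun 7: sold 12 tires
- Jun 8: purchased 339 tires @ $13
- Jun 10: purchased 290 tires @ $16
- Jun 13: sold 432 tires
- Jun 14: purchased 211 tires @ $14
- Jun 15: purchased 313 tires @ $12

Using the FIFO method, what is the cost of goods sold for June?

COGS = $5,398

Jun 7, 12 sold [FIFO — oldest first]: 12 @ $11 = $132
Jun 13, 432 sold [FIFO — oldest first]: 142 @ $11 + 66 @ $12 + 224 @ $13 = $5,266
Total COGS = $132 + $5,266 = $5,398
Ending inventory: 115 @ $13 + 290 @ $16 + 211 @ $14 + 313 @ $12 = $12,845
Check: goods available $18,243 = COGS $5,398 + ending $12,845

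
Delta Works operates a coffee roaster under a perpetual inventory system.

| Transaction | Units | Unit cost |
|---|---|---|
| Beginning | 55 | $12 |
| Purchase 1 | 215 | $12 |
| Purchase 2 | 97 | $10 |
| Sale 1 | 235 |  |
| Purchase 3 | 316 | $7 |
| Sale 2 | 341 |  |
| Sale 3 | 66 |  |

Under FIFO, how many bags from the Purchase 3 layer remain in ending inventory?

41

Sale 1 (235) [FIFO — oldest first]: 55 @ $12 + 180 @ $12 = $2,820
Sale 2 (341) [FIFO — oldest first]: 35 @ $12 + 97 @ $10 + 209 @ $7 = $2,853
Sale 3 (66) [FIFO — oldest first]: 66 @ $7 = $462
Total COGS = $2,820 + $2,853 + $462 = $6,135
Ending inventory: 41 @ $7 = $287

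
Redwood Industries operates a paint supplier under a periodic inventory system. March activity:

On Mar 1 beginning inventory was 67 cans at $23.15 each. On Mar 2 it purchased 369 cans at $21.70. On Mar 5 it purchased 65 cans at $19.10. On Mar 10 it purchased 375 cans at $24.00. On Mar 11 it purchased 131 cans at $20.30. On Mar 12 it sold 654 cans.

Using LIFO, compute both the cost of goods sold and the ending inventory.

COGS = $14,701.90; ending inventory = $7,757.25

Mar 12, 654 sold [LIFO — newest first]: 131 @ $20.30 + 375 @ $24.00 + 65 @ $19.10 + 83 @ $21.70 = $14,701.90
Ending inventory: 67 @ $23.15 + 286 @ $21.70 = $7,757.25
Check: goods available $22,459.15 = COGS $14,701.90 + ending $7,757.25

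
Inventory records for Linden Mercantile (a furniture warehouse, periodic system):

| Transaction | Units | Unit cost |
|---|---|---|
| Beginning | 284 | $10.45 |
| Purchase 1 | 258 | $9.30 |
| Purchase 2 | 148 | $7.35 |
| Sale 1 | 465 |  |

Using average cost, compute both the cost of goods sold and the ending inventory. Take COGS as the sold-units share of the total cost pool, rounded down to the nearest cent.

Sale 1, sell 465: 465/690 × $6,455.00 → $4,350.10
Ending inventory (cost pool remaining) = $2,104.90
Check: goods available $6,455.00 = COGS $4,350.10 + ending $2,104.90

COGS = $4,350.10; ending inventory = $2,104.90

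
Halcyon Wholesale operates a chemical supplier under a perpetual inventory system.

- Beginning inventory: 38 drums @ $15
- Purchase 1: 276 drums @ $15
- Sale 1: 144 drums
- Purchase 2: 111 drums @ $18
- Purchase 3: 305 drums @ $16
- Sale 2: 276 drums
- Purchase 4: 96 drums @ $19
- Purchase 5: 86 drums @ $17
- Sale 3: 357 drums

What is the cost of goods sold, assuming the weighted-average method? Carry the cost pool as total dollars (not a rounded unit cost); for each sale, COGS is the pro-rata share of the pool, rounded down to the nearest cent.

COGS = $12,603.82

After Beginning: 38 on hand, pool $570.00 (≈ $15.0000 each)
After Purchase 1: 314 on hand, pool $4,710.00 (≈ $15.0000 each)
Sale 1, sell 144: 144/314 × $4,710.00 → $2,160.00
After Purchase 2: 281 on hand, pool $4,548.00 (≈ $16.1851 each)
After Purchase 3: 586 on hand, pool $9,428.00 (≈ $16.0887 each)
Sale 2, sell 276: 276/586 × $9,428.00 → $4,440.49
After Purchase 4: 406 on hand, pool $6,811.51 (≈ $16.7771 each)
After Purchase 5: 492 on hand, pool $8,273.51 (≈ $16.8161 each)
Sale 3, sell 357: 357/492 × $8,273.51 → $6,003.33
Total COGS = $2,160.00 + $4,440.49 + $6,003.33 = $12,603.82
Ending inventory (cost pool remaining) = $2,270.18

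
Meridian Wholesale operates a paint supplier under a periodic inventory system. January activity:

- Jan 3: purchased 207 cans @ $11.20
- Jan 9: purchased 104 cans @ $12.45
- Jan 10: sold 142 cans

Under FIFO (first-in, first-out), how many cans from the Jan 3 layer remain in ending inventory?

65

Jan 10, 142 sold [FIFO — oldest first]: 142 @ $11.20 = $1,590.40
Ending inventory: 65 @ $11.20 + 104 @ $12.45 = $2,022.80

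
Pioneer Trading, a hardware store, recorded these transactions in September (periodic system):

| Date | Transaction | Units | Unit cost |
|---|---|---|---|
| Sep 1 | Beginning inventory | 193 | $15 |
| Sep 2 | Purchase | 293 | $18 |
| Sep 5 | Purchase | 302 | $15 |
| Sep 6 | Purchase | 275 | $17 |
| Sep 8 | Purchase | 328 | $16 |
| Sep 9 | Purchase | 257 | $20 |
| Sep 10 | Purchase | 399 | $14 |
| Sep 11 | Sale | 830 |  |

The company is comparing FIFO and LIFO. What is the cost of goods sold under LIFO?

COGS = $13,510

FIFO COGS: 193 @ $15 + 293 @ $18 + 302 @ $15 + 42 @ $17 = $13,413
LIFO COGS: 399 @ $14 + 257 @ $20 + 174 @ $16 = $13,510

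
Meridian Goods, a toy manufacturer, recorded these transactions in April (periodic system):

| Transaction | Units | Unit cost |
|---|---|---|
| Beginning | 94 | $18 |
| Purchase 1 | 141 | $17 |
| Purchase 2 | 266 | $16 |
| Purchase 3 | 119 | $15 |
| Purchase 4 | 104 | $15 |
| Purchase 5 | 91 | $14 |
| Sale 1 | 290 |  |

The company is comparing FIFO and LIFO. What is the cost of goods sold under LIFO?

COGS = $4,259

FIFO COGS: 94 @ $18 + 141 @ $17 + 55 @ $16 = $4,969
LIFO COGS: 91 @ $14 + 104 @ $15 + 95 @ $15 = $4,259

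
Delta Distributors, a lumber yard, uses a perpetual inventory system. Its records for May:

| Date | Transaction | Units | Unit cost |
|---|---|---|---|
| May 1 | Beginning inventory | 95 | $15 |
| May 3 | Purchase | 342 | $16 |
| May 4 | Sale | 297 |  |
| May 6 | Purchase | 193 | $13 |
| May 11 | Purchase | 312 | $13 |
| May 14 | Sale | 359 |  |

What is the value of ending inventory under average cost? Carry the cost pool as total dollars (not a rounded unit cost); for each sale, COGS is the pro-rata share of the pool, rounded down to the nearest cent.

Ending inventory = $3,890.74

After May 1: 95 on hand, pool $1,425.00 (≈ $15.0000 each)
After May 3: 437 on hand, pool $6,897.00 (≈ $15.7826 each)
May 4, sell 297: 297/437 × $6,897.00 → $4,687.43
After May 6: 333 on hand, pool $4,718.57 (≈ $14.1699 each)
After May 11: 645 on hand, pool $8,774.57 (≈ $13.6040 each)
May 14, sell 359: 359/645 × $8,774.57 → $4,883.83
Total COGS = $4,687.43 + $4,883.83 = $9,571.26
Ending inventory (cost pool remaining) = $3,890.74
Check: goods available $13,462.00 = COGS $9,571.26 + ending $3,890.74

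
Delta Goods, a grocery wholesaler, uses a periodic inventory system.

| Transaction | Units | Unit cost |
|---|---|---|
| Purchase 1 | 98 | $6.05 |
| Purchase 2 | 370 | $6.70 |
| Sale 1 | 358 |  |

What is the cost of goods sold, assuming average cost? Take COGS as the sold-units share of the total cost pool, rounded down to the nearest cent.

COGS = $2,349.87

Sale 1, sell 358: 358/468 × $3,071.90 → $2,349.87
Ending inventory (cost pool remaining) = $722.03
Check: goods available $3,071.90 = COGS $2,349.87 + ending $722.03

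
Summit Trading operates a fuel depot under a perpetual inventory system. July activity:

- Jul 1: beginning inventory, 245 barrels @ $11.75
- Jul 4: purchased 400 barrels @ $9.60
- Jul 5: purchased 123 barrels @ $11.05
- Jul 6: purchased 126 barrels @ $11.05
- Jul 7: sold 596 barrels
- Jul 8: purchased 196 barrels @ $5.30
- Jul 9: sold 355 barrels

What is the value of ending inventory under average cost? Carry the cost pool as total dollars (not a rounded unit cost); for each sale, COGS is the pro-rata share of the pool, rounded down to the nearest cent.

Ending inventory = $1,180.53

After Jul 1: 245 on hand, pool $2,878.75 (≈ $11.7500 each)
After Jul 4: 645 on hand, pool $6,718.75 (≈ $10.4167 each)
After Jul 5: 768 on hand, pool $8,077.90 (≈ $10.5181 each)
After Jul 6: 894 on hand, pool $9,470.20 (≈ $10.5931 each)
Jul 7, sell 596: 596/894 × $9,470.20 → $6,313.46
After Jul 8: 494 on hand, pool $4,195.54 (≈ $8.4930 each)
Jul 9, sell 355: 355/494 × $4,195.54 → $3,015.01
Total COGS = $6,313.46 + $3,015.01 = $9,328.47
Ending inventory (cost pool remaining) = $1,180.53
Check: goods available $10,509.00 = COGS $9,328.47 + ending $1,180.53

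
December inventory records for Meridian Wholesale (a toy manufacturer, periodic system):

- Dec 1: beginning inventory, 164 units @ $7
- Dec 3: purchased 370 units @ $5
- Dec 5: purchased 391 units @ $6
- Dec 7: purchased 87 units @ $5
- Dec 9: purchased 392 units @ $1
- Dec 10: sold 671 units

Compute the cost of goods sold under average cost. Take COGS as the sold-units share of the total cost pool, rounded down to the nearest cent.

COGS = $2,949.24

Dec 10, sell 671: 671/1404 × $6,171.00 → $2,949.24
Ending inventory (cost pool remaining) = $3,221.76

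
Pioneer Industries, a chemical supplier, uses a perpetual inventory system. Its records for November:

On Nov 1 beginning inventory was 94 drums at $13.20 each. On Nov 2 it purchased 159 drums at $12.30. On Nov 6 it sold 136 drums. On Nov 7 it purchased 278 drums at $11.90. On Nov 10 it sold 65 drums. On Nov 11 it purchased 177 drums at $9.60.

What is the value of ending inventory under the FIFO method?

Nov 6, 136 sold [FIFO — oldest first]: 94 @ $13.20 + 42 @ $12.30 = $1,757.40
Nov 10, 65 sold [FIFO — oldest first]: 65 @ $12.30 = $799.50
Total COGS = $1,757.40 + $799.50 = $2,556.90
Ending inventory: 52 @ $12.30 + 278 @ $11.90 + 177 @ $9.60 = $5,647.00
Check: goods available $8,203.90 = COGS $2,556.90 + ending $5,647.00

Ending inventory = $5,647.00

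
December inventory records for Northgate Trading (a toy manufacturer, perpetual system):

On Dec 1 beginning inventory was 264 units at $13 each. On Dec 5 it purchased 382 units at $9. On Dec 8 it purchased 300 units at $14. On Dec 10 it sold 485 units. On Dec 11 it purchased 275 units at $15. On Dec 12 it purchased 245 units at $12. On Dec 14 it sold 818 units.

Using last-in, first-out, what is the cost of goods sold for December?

COGS = $16,016

Dec 10, 485 sold [LIFO — newest first]: 300 @ $14 + 185 @ $9 = $5,865
Dec 14, 818 sold [LIFO — newest first]: 245 @ $12 + 275 @ $15 + 197 @ $9 + 101 @ $13 = $10,151
Total COGS = $5,865 + $10,151 = $16,016
Ending inventory: 163 @ $13 = $2,119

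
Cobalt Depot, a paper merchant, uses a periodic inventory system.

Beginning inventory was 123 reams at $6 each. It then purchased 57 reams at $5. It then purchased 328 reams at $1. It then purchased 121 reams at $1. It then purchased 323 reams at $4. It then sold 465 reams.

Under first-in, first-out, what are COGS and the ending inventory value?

Sale 1 (465) [FIFO — oldest first]: 123 @ $6 + 57 @ $5 + 285 @ $1 = $1,308
Ending inventory: 43 @ $1 + 121 @ $1 + 323 @ $4 = $1,456

COGS = $1,308; ending inventory = $1,456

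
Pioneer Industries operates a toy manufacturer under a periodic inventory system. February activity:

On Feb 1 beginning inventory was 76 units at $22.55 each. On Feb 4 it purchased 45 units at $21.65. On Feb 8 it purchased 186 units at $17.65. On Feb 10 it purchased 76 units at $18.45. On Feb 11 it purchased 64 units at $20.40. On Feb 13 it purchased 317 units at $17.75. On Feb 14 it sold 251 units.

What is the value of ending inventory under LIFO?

Feb 14, 251 sold [LIFO — newest first]: 251 @ $17.75 = $4,455.25
Ending inventory: 76 @ $22.55 + 45 @ $21.65 + 186 @ $17.65 + 76 @ $18.45 + 64 @ $20.40 + 66 @ $17.75 = $9,850.25

Ending inventory = $9,850.25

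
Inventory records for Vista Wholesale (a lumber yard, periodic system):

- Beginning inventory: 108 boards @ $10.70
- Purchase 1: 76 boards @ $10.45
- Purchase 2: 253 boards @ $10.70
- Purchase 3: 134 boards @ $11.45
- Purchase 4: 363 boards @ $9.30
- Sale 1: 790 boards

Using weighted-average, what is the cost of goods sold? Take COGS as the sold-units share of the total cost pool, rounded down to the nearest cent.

Sale 1, sell 790: 790/934 × $9,567.10 → $8,092.08
Ending inventory (cost pool remaining) = $1,475.02

COGS = $8,092.08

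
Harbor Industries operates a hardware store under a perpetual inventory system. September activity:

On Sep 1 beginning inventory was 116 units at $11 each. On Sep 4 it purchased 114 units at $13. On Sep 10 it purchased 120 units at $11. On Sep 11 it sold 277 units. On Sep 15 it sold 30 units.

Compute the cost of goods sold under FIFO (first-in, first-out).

COGS = $3,605

Sep 11, 277 sold [FIFO — oldest first]: 116 @ $11 + 114 @ $13 + 47 @ $11 = $3,275
Sep 15, 30 sold [FIFO — oldest first]: 30 @ $11 = $330
Total COGS = $3,275 + $330 = $3,605
Ending inventory: 43 @ $11 = $473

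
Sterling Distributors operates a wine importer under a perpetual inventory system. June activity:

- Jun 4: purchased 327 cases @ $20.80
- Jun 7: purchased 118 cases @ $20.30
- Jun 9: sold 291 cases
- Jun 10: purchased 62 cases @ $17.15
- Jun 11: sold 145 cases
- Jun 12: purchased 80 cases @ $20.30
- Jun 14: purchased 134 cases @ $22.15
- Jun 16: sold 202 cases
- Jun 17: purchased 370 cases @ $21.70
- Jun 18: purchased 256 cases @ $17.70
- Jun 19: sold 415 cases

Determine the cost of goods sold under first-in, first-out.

Jun 9, 291 sold [FIFO — oldest first]: 291 @ $20.80 = $6,052.80
Jun 11, 145 sold [FIFO — oldest first]: 36 @ $20.80 + 109 @ $20.30 = $2,961.50
Jun 16, 202 sold [FIFO — oldest first]: 9 @ $20.30 + 62 @ $17.15 + 80 @ $20.30 + 51 @ $22.15 = $3,999.65
Jun 19, 415 sold [FIFO — oldest first]: 83 @ $22.15 + 332 @ $21.70 = $9,042.85
Total COGS = $6,052.80 + $2,961.50 + $3,999.65 + $9,042.85 = $22,056.80
Ending inventory: 38 @ $21.70 + 256 @ $17.70 = $5,355.80

COGS = $22,056.80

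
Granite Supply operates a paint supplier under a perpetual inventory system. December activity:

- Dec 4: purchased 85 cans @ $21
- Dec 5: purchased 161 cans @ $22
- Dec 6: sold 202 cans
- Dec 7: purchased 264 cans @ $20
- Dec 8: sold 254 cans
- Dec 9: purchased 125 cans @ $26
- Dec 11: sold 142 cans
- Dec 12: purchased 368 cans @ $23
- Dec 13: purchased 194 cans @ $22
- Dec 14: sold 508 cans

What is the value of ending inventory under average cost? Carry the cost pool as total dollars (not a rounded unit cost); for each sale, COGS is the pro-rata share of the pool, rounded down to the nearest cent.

Ending inventory = $2,070.62

After Dec 4: 85 on hand, pool $1,785.00 (≈ $21.0000 each)
After Dec 5: 246 on hand, pool $5,327.00 (≈ $21.6545 each)
Dec 6, sell 202: 202/246 × $5,327.00 → $4,374.20
After Dec 7: 308 on hand, pool $6,232.80 (≈ $20.2364 each)
Dec 8, sell 254: 254/308 × $6,232.80 → $5,140.03
After Dec 9: 179 on hand, pool $4,342.77 (≈ $24.2613 each)
Dec 11, sell 142: 142/179 × $4,342.77 → $3,445.10
After Dec 12: 405 on hand, pool $9,361.67 (≈ $23.1152 each)
After Dec 13: 599 on hand, pool $13,629.67 (≈ $22.7540 each)
Dec 14, sell 508: 508/599 × $13,629.67 → $11,559.05
Total COGS = $4,374.20 + $5,140.03 + $3,445.10 + $11,559.05 = $24,518.38
Ending inventory (cost pool remaining) = $2,070.62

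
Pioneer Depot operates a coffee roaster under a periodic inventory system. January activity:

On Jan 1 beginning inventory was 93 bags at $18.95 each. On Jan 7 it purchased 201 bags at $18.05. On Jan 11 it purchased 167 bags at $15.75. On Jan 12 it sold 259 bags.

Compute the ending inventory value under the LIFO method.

Jan 12, 259 sold [LIFO — newest first]: 167 @ $15.75 + 92 @ $18.05 = $4,290.85
Ending inventory: 93 @ $18.95 + 109 @ $18.05 = $3,729.80

Ending inventory = $3,729.80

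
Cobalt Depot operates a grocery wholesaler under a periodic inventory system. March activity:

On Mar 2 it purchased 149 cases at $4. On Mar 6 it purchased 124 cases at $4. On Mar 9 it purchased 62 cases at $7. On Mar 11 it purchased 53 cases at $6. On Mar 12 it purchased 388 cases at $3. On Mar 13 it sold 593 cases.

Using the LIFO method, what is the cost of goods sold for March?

Mar 13, 593 sold [LIFO — newest first]: 388 @ $3 + 53 @ $6 + 62 @ $7 + 90 @ $4 = $2,276
Ending inventory: 149 @ $4 + 34 @ $4 = $732
Check: goods available $3,008 = COGS $2,276 + ending $732

COGS = $2,276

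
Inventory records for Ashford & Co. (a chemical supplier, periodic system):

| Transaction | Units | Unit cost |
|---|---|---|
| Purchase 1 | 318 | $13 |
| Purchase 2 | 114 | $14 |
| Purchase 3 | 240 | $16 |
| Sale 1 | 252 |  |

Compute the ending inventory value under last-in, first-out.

Sale 1 (252) [LIFO — newest first]: 240 @ $16 + 12 @ $14 = $4,008
Ending inventory: 318 @ $13 + 102 @ $14 = $5,562

Ending inventory = $5,562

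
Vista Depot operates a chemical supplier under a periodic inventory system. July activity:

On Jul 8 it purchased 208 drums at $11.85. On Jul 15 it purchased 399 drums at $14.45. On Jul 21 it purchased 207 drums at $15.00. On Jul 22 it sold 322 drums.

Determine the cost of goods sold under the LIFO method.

Jul 22, 322 sold [LIFO — newest first]: 207 @ $15.00 + 115 @ $14.45 = $4,766.75
Ending inventory: 208 @ $11.85 + 284 @ $14.45 = $6,568.60

COGS = $4,766.75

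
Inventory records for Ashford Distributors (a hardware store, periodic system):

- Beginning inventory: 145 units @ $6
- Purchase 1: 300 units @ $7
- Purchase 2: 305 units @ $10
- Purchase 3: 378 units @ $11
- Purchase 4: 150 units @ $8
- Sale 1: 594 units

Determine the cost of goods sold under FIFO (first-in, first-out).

Sale 1 (594) [FIFO — oldest first]: 145 @ $6 + 300 @ $7 + 149 @ $10 = $4,460
Ending inventory: 156 @ $10 + 378 @ $11 + 150 @ $8 = $6,918
Check: goods available $11,378 = COGS $4,460 + ending $6,918

COGS = $4,460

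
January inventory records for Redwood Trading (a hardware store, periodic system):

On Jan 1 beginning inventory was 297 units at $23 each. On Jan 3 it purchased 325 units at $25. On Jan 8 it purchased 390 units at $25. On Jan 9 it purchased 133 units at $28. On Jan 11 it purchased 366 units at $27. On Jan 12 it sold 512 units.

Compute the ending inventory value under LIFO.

Jan 12, 512 sold [LIFO — newest first]: 366 @ $27 + 133 @ $28 + 13 @ $25 = $13,931
Ending inventory: 297 @ $23 + 325 @ $25 + 377 @ $25 = $24,381
Check: goods available $38,312 = COGS $13,931 + ending $24,381

Ending inventory = $24,381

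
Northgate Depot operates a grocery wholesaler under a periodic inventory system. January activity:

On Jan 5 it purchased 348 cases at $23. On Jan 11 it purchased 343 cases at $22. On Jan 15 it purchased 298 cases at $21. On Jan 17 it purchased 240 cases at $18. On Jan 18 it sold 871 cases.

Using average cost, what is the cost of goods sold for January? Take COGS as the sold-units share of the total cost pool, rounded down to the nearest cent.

COGS = $18,517.07

Jan 18, sell 871: 871/1229 × $26,128.00 → $18,517.07
Ending inventory (cost pool remaining) = $7,610.93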